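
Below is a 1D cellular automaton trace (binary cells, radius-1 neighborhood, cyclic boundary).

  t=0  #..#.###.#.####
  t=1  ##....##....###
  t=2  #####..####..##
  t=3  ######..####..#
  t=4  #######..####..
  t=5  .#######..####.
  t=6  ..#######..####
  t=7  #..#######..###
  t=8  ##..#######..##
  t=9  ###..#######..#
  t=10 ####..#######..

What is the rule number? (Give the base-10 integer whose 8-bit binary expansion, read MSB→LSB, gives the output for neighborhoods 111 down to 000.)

  ### -> #   bit 7 = 1  t=0,i=6
  ##. -> #   bit 6 = 1  t=0,i=0
  #.# -> .   bit 5 = 0  t=0,i=4
  #.. -> #   bit 4 = 1  t=0,i=1
  .## -> .   bit 3 = 0  t=0,i=5
  .#. -> .   bit 2 = 0  t=0,i=3
  ..# -> .   bit 1 = 0  t=0,i=2
  ... -> #   bit 0 = 1  t=1,i=3
  bits 11010001 = 209

209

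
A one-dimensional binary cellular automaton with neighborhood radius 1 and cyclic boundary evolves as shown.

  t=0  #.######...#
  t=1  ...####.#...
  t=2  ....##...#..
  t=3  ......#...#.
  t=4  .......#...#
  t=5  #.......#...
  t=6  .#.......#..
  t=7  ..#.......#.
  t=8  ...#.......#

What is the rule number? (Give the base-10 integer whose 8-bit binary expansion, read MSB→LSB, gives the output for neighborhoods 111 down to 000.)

  [7] ### => #  t=0,i=3
  [6] ##. => .  t=0,i=0
  [5] #.# => .  t=0,i=1
  [4] #.. => #  t=0,i=8
  [3] .## => .  t=0,i=2
  [2] .#. => .  t=1,i=8
  [1] ..# => .  t=0,i=10
  [0] ... => .  t=0,i=9
  bits 10010000 = 144

144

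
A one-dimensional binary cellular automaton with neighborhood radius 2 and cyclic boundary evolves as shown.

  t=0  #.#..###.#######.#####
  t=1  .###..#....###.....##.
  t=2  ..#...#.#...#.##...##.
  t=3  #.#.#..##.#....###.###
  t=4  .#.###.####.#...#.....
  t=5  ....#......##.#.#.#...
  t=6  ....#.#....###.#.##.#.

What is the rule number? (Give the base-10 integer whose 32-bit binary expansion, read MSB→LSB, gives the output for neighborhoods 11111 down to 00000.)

2232645200

  nb #####: next=#  (t=0,i=11, bit31=1)
  nb ####.: next=.  (t=0,i=14, bit30=0)
  nb ###.#: next=.  (t=0,i=0, bit29=0)
  nb ###..: next=.  (t=1,i=3, bit28=0)
  nb ##.##: next=.  (t=0,i=8, bit27=0)
  nb ##.#.: next=#  (t=0,i=1, bit26=1)
  nb ##..#: next=.  (t=1,i=4, bit25=0)
  nb ##...: next=#  (t=1,i=14, bit24=1)
  nb #.###: next=.  (t=0,i=9, bit23=0)
  nb #.##.: next=.  (t=2,i=14, bit22=0)
  nb #.#.#: next=.  (t=3,i=2, bit21=0)
  nb #.#..: next=#  (t=0,i=2, bit20=1)
  nb #..##: next=.  (t=0,i=4, bit19=0)
  nb #..#.: next=.  (t=1,i=5, bit18=0)
  nb #...#: next=#  (t=2,i=0, bit17=1)
  nb #....: next=#  (t=1,i=8, bit16=1)
  nb .####: next=.  (t=0,i=10, bit15=0)
  nb .###.: next=#  (t=0,i=6, bit14=1)
  nb .##.#: next=#  (t=3,i=8, bit13=1)
  nb .##..: next=#  (t=1,i=20, bit12=1)
  nb .#.##: next=.  (t=2,i=13, bit11=0)
  nb .#.#.: next=#  (t=2,i=7, bit10=1)
  nb .#..#: next=#  (t=0,i=3, bit9=1)
  nb .#...: next=.  (t=1,i=7, bit8=0)
  nb ..###: next=.  (t=0,i=5, bit7=0)
  nb ..##.: next=#  (t=1,i=19, bit6=1)
  nb ..#.#: next=.  (t=2,i=6, bit5=0)
  nb ..#..: next=#  (t=1,i=6, bit4=1)
  nb ...##: next=.  (t=1,i=10, bit3=0)
  nb ...#.: next=.  (t=2,i=1, bit2=0)
  nb ....#: next=.  (t=1,i=9, bit1=0)
  nb .....: next=.  (t=1,i=16, bit0=0)
  bits 10000101000100110111011001010000 = 2232645200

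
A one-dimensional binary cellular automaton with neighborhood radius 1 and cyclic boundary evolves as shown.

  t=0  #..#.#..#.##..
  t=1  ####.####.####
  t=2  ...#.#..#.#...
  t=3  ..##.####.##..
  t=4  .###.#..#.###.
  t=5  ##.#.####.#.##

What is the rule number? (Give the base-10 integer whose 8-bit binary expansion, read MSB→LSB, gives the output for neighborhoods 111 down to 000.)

94

  [7] ### => .  t=1,i=0
  [6] ##. => #  t=0,i=11
  [5] #.# => .  t=0,i=4
  [4] #.. => #  t=0,i=1
  [3] .## => #  t=0,i=10
  [2] .#. => #  t=0,i=0
  [1] ..# => #  t=0,i=2
  [0] ... => .  t=2,i=0
  bits 01011110 = 94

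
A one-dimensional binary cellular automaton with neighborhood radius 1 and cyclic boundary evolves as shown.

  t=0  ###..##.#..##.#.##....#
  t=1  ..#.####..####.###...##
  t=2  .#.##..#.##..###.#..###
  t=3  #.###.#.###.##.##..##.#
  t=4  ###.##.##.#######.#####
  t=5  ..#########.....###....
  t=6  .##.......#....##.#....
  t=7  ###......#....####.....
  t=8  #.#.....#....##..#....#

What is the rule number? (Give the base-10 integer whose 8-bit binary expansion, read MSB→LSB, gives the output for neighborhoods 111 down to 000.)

  ### -> .   bit 7 = 0  t=0,i=0
  ##. -> #   bit 6 = 1  t=0,i=2
  #.# -> #   bit 5 = 1  t=0,i=7
  #.. -> .   bit 4 = 0  t=0,i=3
  .## -> #   bit 3 = 1  t=0,i=5
  .#. -> .   bit 2 = 0  t=0,i=8
  ..# -> #   bit 1 = 1  t=0,i=4
  ... -> .   bit 0 = 0  t=0,i=19
  bits 01101010 = 106

106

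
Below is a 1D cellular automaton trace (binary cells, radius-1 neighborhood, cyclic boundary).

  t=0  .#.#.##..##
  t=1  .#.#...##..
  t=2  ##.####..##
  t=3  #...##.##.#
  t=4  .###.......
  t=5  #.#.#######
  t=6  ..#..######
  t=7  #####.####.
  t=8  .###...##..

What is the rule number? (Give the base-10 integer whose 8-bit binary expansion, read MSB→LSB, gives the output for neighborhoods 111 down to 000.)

151

  [7] ### => #  t=2,i=0
  [6] ##. => .  t=0,i=6
  [5] #.# => .  t=0,i=0
  [4] #.. => #  t=0,i=7
  [3] .## => .  t=0,i=5
  [2] .#. => #  t=0,i=1
  [1] ..# => #  t=0,i=8
  [0] ... => #  t=1,i=5
  bits 10010111 = 151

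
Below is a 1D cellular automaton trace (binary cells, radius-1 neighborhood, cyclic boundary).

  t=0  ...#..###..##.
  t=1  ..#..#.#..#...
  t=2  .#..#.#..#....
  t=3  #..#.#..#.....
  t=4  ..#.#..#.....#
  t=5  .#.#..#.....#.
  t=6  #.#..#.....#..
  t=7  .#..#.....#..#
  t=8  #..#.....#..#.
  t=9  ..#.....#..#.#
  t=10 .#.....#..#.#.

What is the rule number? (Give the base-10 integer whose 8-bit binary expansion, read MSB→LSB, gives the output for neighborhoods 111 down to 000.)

  ### -> #   bit 7 = 1  t=0,i=7
  ##. -> .   bit 6 = 0  t=0,i=8
  #.# -> #   bit 5 = 1  t=1,i=6
  #.. -> .   bit 4 = 0  t=0,i=4
  .## -> .   bit 3 = 0  t=0,i=6
  .#. -> .   bit 2 = 0  t=0,i=3
  ..# -> #   bit 1 = 1  t=0,i=2
  ... -> .   bit 0 = 0  t=0,i=0
  bits 10100010 = 162

162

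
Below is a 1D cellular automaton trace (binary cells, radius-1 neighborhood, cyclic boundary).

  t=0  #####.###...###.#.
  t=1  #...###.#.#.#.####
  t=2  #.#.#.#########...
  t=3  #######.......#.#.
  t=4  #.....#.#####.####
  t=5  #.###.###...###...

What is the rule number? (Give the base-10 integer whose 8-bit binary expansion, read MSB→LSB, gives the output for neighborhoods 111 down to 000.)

109

  nb ###: next=.  (t=0,i=1, bit7=0)
  nb ##.: next=#  (t=0,i=4, bit6=1)
  nb #.#: next=#  (t=0,i=5, bit5=1)
  nb #..: next=.  (t=0,i=9, bit4=0)
  nb .##: next=#  (t=0,i=0, bit3=1)
  nb .#.: next=#  (t=0,i=16, bit2=1)
  nb ..#: next=.  (t=0,i=11, bit1=0)
  nb ...: next=#  (t=0,i=10, bit0=1)
  bits 01101101 = 109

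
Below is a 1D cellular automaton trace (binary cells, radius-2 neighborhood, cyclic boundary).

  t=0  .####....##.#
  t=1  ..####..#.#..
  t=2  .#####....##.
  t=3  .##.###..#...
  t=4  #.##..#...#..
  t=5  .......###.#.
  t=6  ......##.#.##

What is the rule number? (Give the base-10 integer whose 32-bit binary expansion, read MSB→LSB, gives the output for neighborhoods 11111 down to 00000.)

2031264652

  #####|.  b31=0 t=2,i=3
  ####.|#  b30=1 t=0,i=3
  ###.#|#  b29=1 t=5,i=9
  ###..|#  b28=1 t=0,i=4
  ##.##|#  b27=1 t=3,i=3
  ##.#.|.  b26=0 t=0,i=11
  ##..#|.  b25=0 t=1,i=6
  ##...|#  b24=1 t=0,i=5
  #.###|.  b23=0 t=0,i=1
  #.##.|.  b22=0 t=4,i=2
  #.#.#|.  b21=0 t=0,i=12
  #.#..|#  b20=1 t=1,i=10
  #..##|.  b19=0 t=2,i=0
  #..#.|.  b18=0 t=1,i=7
  #...#|#  b17=1 t=4,i=8
  #....|.  b16=0 t=0,i=6
  .####|#  b15=1 t=0,i=2
  .###.|.  b14=0 t=3,i=5
  .##.#|#  b13=1 t=0,i=10
  .##..|.  b12=0 t=2,i=11
  .#.##|.  b11=0 t=0,i=0
  .#.#.|.  b10=0 t=1,i=9
  .#..#|#  b9=1 t=4,i=11
  .#...|#  b8=1 t=1,i=11
  ..###|#  b7=1 t=1,i=2
  ..##.|.  b6=0 t=0,i=9
  ..#.#|.  b5=0 t=1,i=8
  ..#..|.  b4=0 t=3,i=9
  ...##|#  b3=1 t=0,i=8
  ...#.|#  b2=1 t=4,i=9
  ....#|.  b1=0 t=0,i=7
  .....|.  b0=0 t=5,i=1
  bits 01111001000100101010001110001100 = 2031264652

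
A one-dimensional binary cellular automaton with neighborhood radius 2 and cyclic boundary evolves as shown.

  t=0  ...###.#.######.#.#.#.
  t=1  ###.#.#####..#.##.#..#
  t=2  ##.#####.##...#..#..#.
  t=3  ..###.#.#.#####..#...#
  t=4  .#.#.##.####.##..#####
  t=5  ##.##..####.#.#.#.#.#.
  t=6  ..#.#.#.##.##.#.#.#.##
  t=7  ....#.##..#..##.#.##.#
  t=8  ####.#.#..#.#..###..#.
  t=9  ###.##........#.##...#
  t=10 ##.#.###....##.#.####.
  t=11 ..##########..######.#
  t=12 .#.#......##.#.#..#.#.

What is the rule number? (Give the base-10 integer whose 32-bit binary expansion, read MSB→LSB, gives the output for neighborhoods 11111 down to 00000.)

  #####|.  b31=0 t=0,i=11
  ####.|#  b30=1 t=0,i=13
  ###.#|.  b29=0 t=0,i=5
  ###..|#  b28=1 t=1,i=10
  ##.##|#  b27=1 t=2,i=2
  ##.#.|#  b26=1 t=0,i=6
  ##..#|.  b25=0 t=1,i=11
  ##...|#  b24=1 t=2,i=11
  #.###|#  b23=1 t=0,i=9
  #.##.|.  b22=0 t=1,i=15
  #.#.#|#  b21=1 t=0,i=7
  #.#..|.  b20=0 t=0,i=20
  #..##|#  b19=1 t=1,i=20
  #..#.|.  b18=0 t=1,i=12
  #...#|#  b17=1 t=2,i=12
  #....|#  b16=1 t=0,i=0
  .####|#  b15=1 t=0,i=10
  .###.|#  b14=1 t=0,i=4
  .##.#|.  b13=0 t=1,i=16
  .##..|#  b12=1 t=2,i=10
  .#.##|#  b11=1 t=0,i=8
  .#.#.|.  b10=0 t=0,i=17
  .#..#|.  b9=0 t=1,i=19
  .#...|#  b8=1 t=0,i=21
  ..###|.  b7=0 t=0,i=3
  ..##.|.  b6=0 t=7,i=13
  ..#.#|.  b5=0 t=1,i=13
  ..#..|#  b4=1 t=2,i=14
  ...##|#  b3=1 t=0,i=2
  ...#.|#  b2=1 t=2,i=13
  ....#|#  b1=1 t=0,i=1
  .....|.  b0=0 t=9,i=8
  bits 01011101101010111101100100011110 = 1571543326

1571543326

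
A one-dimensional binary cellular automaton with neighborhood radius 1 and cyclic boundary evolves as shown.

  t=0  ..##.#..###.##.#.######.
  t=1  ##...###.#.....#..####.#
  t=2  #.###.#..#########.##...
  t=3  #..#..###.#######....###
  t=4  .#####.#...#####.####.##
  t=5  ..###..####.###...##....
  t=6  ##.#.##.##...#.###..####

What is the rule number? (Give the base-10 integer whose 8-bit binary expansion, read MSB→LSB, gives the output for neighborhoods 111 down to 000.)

151

  nb ###: next=#  (t=0,i=9, bit7=1)
  nb ##.: next=.  (t=0,i=3, bit6=0)
  nb #.#: next=.  (t=0,i=4, bit5=0)
  nb #..: next=#  (t=0,i=6, bit4=1)
  nb .##: next=.  (t=0,i=2, bit3=0)
  nb .#.: next=#  (t=0,i=5, bit2=1)
  nb ..#: next=#  (t=0,i=1, bit1=1)
  nb ...: next=#  (t=0,i=0, bit0=1)
  bits 10010111 = 151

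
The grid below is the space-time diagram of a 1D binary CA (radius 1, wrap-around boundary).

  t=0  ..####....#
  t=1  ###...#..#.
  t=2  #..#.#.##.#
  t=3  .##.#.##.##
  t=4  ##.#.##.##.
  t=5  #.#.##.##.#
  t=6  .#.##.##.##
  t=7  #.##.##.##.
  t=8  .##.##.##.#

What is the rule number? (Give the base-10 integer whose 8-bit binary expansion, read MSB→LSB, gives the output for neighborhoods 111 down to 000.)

58

  ### -> .   bit 7 = 0  t=0,i=3
  ##. -> .   bit 6 = 0  t=0,i=5
  #.# -> #   bit 5 = 1  t=1,i=10
  #.. -> #   bit 4 = 1  t=0,i=0
  .## -> #   bit 3 = 1  t=0,i=2
  .#. -> .   bit 2 = 0  t=0,i=10
  ..# -> #   bit 1 = 1  t=0,i=1
  ... -> .   bit 0 = 0  t=0,i=7
  bits 00111010 = 58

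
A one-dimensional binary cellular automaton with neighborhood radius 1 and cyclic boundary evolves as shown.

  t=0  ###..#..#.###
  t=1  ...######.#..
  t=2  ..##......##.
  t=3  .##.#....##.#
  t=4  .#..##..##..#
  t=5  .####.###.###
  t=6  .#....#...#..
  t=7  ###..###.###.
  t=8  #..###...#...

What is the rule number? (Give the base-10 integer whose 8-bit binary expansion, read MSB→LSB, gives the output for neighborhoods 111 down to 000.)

  ###|.  b7=0 t=0,i=0
  ##.|.  b6=0 t=0,i=2
  #.#|.  b5=0 t=0,i=9
  #..|#  b4=1 t=0,i=3
  .##|#  b3=1 t=0,i=10
  .#.|#  b2=1 t=0,i=5
  ..#|#  b1=1 t=0,i=4
  ...|.  b0=0 t=1,i=0
  bits 00011110 = 30

30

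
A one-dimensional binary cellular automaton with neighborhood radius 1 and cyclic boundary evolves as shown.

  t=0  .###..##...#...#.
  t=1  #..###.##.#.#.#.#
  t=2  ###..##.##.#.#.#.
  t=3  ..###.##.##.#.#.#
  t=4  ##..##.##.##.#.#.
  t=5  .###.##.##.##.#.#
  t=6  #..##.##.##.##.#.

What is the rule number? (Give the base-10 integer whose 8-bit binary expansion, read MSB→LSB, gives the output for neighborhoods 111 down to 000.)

114

  nb ###: next=.  (t=0,i=2, bit7=0)
  nb ##.: next=#  (t=0,i=3, bit6=1)
  nb #.#: next=#  (t=1,i=6, bit5=1)
  nb #..: next=#  (t=0,i=4, bit4=1)
  nb .##: next=.  (t=0,i=1, bit3=0)
  nb .#.: next=.  (t=0,i=11, bit2=0)
  nb ..#: next=#  (t=0,i=0, bit1=1)
  nb ...: next=.  (t=0,i=9, bit0=0)
  bits 01110010 = 114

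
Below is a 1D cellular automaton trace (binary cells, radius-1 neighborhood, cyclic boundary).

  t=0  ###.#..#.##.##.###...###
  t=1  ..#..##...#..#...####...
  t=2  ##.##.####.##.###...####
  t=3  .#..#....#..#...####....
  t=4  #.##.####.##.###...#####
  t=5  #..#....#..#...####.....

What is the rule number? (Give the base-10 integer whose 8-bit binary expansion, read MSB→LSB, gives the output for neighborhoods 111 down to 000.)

  nb ###: next=.  (t=0,i=0, bit7=0)
  nb ##.: next=#  (t=0,i=2, bit6=1)
  nb #.#: next=.  (t=0,i=3, bit5=0)
  nb #..: next=#  (t=0,i=5, bit4=1)
  nb .##: next=.  (t=0,i=9, bit3=0)
  nb .#.: next=.  (t=0,i=4, bit2=0)
  nb ..#: next=#  (t=0,i=6, bit1=1)
  nb ...: next=#  (t=0,i=19, bit0=1)
  bits 01010011 = 83

83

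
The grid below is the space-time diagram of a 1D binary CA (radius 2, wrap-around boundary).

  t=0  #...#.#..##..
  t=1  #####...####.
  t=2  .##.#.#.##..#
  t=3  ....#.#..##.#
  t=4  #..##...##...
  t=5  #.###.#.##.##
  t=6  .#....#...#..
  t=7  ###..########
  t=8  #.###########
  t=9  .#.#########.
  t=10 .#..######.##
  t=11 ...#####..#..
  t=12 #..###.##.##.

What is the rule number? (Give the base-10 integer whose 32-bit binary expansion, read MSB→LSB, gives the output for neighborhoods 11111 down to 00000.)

  [31] ##### => #  t=1,i=2
  [30] ####. => .  t=1,i=3
  [29] ###.# => .  t=1,i=11
  [28] ###.. => #  t=1,i=4
  [27] ##.## => #  t=1,i=12
  [26] ##.#. => .  t=2,i=3
  [25] ##..# => #  t=0,i=11
  [24] ##... => .  t=1,i=5
  [23] #.### => .  t=1,i=0
  [22] #.##. => .  t=2,i=1
  [21] #.#.# => #  t=2,i=4
  [20] #.#.. => .  t=0,i=6
  [19] #..## => #  t=0,i=8
  [18] #..#. => .  t=0,i=12
  [17] #...# => #  t=0,i=2
  [16] #.... => .  t=3,i=1
  [15] .#### => #  t=1,i=1
  [14] .###. => .  t=5,i=3
  [13] .##.# => .  t=2,i=2
  [12] .##.. => #  t=0,i=10
  [11] .#.## => .  t=2,i=0
  [10] .#.#. => .  t=0,i=5
  [9] .#..# => .  t=0,i=7
  [8] .#... => #  t=0,i=1
  [7] ..### => #  t=1,i=8
  [6] ..##. => #  t=0,i=9
  [5] ..#.# => #  t=0,i=4
  [4] ..#.. => #  t=0,i=0
  [3] ...## => .  t=1,i=7
  [2] ...#. => #  t=0,i=3
  [1] ....# => .  t=3,i=2
  [0] ..... => #  t=11,i=0
  bits 10011010001010101001000111110101 = 2586481141

2586481141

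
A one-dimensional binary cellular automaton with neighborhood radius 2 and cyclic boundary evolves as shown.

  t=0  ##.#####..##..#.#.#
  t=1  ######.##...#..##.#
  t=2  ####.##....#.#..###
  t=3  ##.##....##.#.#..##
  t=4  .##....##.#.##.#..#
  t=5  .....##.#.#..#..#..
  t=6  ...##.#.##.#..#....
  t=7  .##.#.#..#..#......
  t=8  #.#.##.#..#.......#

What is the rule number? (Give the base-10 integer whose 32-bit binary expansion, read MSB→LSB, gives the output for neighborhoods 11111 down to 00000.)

3131106830

  nb #####: next=#  (t=0,i=5, bit31=1)
  nb ####.: next=.  (t=0,i=6, bit30=0)
  nb ###.#: next=#  (t=0,i=1, bit29=1)
  nb ###..: next=#  (t=0,i=7, bit28=1)
  nb ##.##: next=#  (t=0,i=2, bit27=1)
  nb ##.#.: next=.  (t=3,i=11, bit26=0)
  nb ##..#: next=#  (t=0,i=8, bit25=1)
  nb ##...: next=.  (t=1,i=9, bit24=0)
  nb #.###: next=#  (t=0,i=3, bit23=1)
  nb #.##.: next=.  (t=1,i=7, bit22=0)
  nb #.#.#: next=#  (t=0,i=16, bit21=1)
  nb #.#..: next=.  (t=2,i=13, bit20=0)
  nb #..##: next=.  (t=0,i=9, bit19=0)
  nb #..#.: next=.  (t=0,i=13, bit18=0)
  nb #...#: next=.  (t=1,i=10, bit17=0)
  nb #....: next=.  (t=2,i=8, bit16=0)
  nb .####: next=#  (t=0,i=4, bit15=1)
  nb .###.: next=#  (t=0,i=0, bit14=1)
  nb .##.#: next=#  (t=1,i=16, bit13=1)
  nb .##..: next=.  (t=0,i=11, bit12=0)
  nb .#.##: next=.  (t=0,i=17, bit11=0)
  nb .#.#.: next=#  (t=0,i=15, bit10=1)
  nb .#..#: next=#  (t=1,i=13, bit9=1)
  nb .#...: next=.  (t=5,i=17, bit8=0)
  nb ..###: next=.  (t=2,i=16, bit7=0)
  nb ..##.: next=.  (t=0,i=10, bit6=0)
  nb ..#.#: next=.  (t=0,i=14, bit5=0)
  nb ..#..: next=.  (t=1,i=12, bit4=0)
  nb ...##: next=#  (t=3,i=8, bit3=1)
  nb ...#.: next=#  (t=1,i=11, bit2=1)
  nb ....#: next=#  (t=2,i=9, bit1=1)
  nb .....: next=.  (t=5,i=0, bit0=0)
  bits 10111010101000001110011000001110 = 3131106830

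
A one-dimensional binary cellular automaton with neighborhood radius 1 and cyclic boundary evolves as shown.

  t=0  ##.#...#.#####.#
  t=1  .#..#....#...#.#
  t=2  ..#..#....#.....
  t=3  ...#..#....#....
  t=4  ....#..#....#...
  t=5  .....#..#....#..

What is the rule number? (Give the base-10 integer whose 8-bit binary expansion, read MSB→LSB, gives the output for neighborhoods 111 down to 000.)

  ###|.  b7=0 t=0,i=0
  ##.|#  b6=1 t=0,i=1
  #.#|.  b5=0 t=0,i=2
  #..|#  b4=1 t=0,i=4
  .##|#  b3=1 t=0,i=9
  .#.|.  b2=0 t=0,i=3
  ..#|.  b1=0 t=0,i=6
  ...|.  b0=0 t=0,i=5
  bits 01011000 = 88

88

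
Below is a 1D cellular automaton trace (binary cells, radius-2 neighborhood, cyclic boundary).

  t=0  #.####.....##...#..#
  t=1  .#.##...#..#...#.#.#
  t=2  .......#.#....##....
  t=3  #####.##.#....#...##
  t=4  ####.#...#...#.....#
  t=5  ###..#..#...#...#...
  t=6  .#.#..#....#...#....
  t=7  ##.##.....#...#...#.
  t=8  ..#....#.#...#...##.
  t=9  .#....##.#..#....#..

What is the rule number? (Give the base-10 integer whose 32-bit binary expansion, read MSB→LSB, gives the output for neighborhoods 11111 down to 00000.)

  ##### -> #   bit 31 = 1  t=3,i=0
  ####. -> #   bit 30 = 1  t=0,i=4
  ###.# -> .   bit 29 = 0  t=3,i=4
  ###.. -> .   bit 28 = 0  t=0,i=5
  ##.## -> #   bit 27 = 1  t=0,i=1
  ##.#. -> .   bit 26 = 0  t=3,i=8
  ##..# -> #   bit 25 = 1  t=5,i=3
  ##... -> .   bit 24 = 0  t=0,i=6
  #.### -> .   bit 23 = 0  t=0,i=2
  #.##. -> .   bit 22 = 0  t=1,i=3
  #.#.# -> .   bit 21 = 0  t=1,i=1
  #.#.. -> #   bit 20 = 1  t=2,i=9
  #..## -> .   bit 19 = 0  t=0,i=18
  #..#. -> .   bit 18 = 0  t=1,i=10
  #...# -> .   bit 17 = 0  t=0,i=14
  #.... -> .   bit 16 = 0  t=0,i=7
  .#### -> #   bit 15 = 1  t=0,i=3
  .###. -> #   bit 14 = 1  t=5,i=1
  .##.# -> .   bit 13 = 0  t=0,i=0
  .##.. -> .   bit 12 = 0  t=0,i=12
  .#.## -> .   bit 11 = 0  t=1,i=2
  .#.#. -> .   bit 10 = 0  t=1,i=0
  .#..# -> #   bit 9 = 1  t=0,i=17
  .#... -> .   bit 8 = 0  t=1,i=12
  ..### -> .   bit 7 = 0  t=3,i=18
  ..##. -> #   bit 6 = 1  t=0,i=11
  ..#.# -> #   bit 5 = 1  t=1,i=15
  ..#.. -> .   bit 4 = 0  t=0,i=16
  ...## -> .   bit 3 = 0  t=0,i=10
  ...#. -> #   bit 2 = 1  t=0,i=15
  ....# -> .   bit 1 = 0  t=0,i=9
  ..... -> #   bit 0 = 1  t=0,i=8
  bits 11001010000100001100001001100101 = 3390095973

3390095973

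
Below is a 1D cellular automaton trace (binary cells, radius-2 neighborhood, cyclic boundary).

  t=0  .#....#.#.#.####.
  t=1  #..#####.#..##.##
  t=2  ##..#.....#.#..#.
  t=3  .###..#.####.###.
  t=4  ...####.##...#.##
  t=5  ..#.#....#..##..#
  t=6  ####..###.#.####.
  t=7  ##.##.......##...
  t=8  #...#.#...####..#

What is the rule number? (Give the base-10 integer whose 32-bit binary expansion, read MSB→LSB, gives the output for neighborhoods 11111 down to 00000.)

  #####|.  b31=0 t=1,i=5
  ####.|.  b30=0 t=0,i=14
  ###.#|.  b29=0 t=1,i=7
  ###..|#  b28=1 t=0,i=15
  ##.##|.  b27=0 t=1,i=14
  ##.#.|.  b26=0 t=1,i=8
  ##..#|#  b25=1 t=0,i=16
  ##...|.  b24=0 t=4,i=0
  #.###|#  b23=1 t=0,i=12
  #.##.|.  b22=0 t=2,i=0
  #.#.#|.  b21=0 t=0,i=8
  #.#..|.  b20=0 t=1,i=9
  #..##|.  b19=0 t=1,i=2
  #..#.|#  b18=1 t=0,i=0
  #...#|.  b17=0 t=4,i=1
  #....|#  b16=1 t=0,i=3
  .####|#  b15=1 t=0,i=13
  .###.|.  b14=0 t=1,i=16
  .##.#|.  b13=0 t=1,i=13
  .##..|#  b12=1 t=2,i=1
  .#.##|.  b11=0 t=0,i=11
  .#.#.|#  b10=1 t=0,i=7
  .#..#|#  b9=1 t=1,i=10
  .#...|.  b8=0 t=0,i=2
  ..###|.  b7=0 t=1,i=3
  ..##.|#  b6=1 t=1,i=12
  ..#.#|#  b5=1 t=0,i=6
  ..#..|.  b4=0 t=0,i=1
  ...##|#  b3=1 t=4,i=2
  ...#.|#  b2=1 t=0,i=5
  ....#|#  b1=1 t=0,i=4
  .....|.  b0=0 t=2,i=7
  bits 00010010100001011001011001101110 = 310744686

310744686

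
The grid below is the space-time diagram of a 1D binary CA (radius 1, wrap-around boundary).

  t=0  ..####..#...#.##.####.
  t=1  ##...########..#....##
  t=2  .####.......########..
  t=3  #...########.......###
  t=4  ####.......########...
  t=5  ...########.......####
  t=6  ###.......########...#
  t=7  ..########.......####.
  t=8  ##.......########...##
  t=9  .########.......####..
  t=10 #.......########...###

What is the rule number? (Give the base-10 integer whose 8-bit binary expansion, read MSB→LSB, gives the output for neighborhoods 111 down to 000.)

87

  ###|.  b7=0 t=0,i=3
  ##.|#  b6=1 t=0,i=5
  #.#|.  b5=0 t=0,i=13
  #..|#  b4=1 t=0,i=6
  .##|.  b3=0 t=0,i=2
  .#.|#  b2=1 t=0,i=8
  ..#|#  b1=1 t=0,i=1
  ...|#  b0=1 t=0,i=0
  bits 01010111 = 87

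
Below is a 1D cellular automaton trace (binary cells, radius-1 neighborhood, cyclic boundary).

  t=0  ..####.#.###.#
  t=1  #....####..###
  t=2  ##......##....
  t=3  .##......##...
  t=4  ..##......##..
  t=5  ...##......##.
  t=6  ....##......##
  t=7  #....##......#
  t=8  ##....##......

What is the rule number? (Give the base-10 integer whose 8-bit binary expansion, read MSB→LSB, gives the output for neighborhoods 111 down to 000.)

  [7] ### => .  t=0,i=3
  [6] ##. => #  t=0,i=5
  [5] #.# => #  t=0,i=6
  [4] #.. => #  t=0,i=0
  [3] .## => .  t=0,i=2
  [2] .#. => #  t=0,i=7
  [1] ..# => .  t=0,i=1
  [0] ... => .  t=1,i=2
  bits 01110100 = 116

116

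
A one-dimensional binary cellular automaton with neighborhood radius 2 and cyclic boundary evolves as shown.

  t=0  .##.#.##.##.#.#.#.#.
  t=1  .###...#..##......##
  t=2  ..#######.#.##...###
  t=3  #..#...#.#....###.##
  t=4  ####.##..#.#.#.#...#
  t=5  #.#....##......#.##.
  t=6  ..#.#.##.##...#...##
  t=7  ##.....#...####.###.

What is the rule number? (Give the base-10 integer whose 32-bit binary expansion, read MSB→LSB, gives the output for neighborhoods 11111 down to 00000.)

1461183068

  #####|.  b31=0 t=2,i=4
  ####.|#  b30=1 t=2,i=7
  ###.#|.  b29=0 t=2,i=8
  ###..|#  b28=1 t=1,i=3
  ##.##|.  b27=0 t=0,i=8
  ##.#.|#  b26=1 t=0,i=3
  ##..#|#  b25=1 t=2,i=0
  ##...|#  b24=1 t=1,i=4
  #.###|.  b23=0 t=1,i=1
  #.##.|.  b22=0 t=0,i=6
  #.#.#|.  b21=0 t=0,i=4
  #.#..|#  b20=1 t=0,i=18
  #..##|.  b19=0 t=0,i=0
  #..#.|#  b18=1 t=3,i=2
  #...#|#  b17=1 t=1,i=5
  #....|#  b16=1 t=1,i=13
  .####|#  b15=1 t=2,i=3
  .###.|#  b14=1 t=1,i=2
  .##.#|#  b13=1 t=0,i=2
  .##..|.  b12=0 t=1,i=11
  .#.##|.  b11=0 t=0,i=5
  .#.#.|.  b10=0 t=0,i=13
  .#..#|#  b9=1 t=0,i=19
  .#...|.  b8=0 t=3,i=4
  ..###|.  b7=0 t=2,i=2
  ..##.|#  b6=1 t=0,i=1
  ..#.#|.  b5=0 t=3,i=7
  ..#..|#  b4=1 t=1,i=7
  ...##|#  b3=1 t=1,i=17
  ...#.|#  b2=1 t=1,i=6
  ....#|.  b1=0 t=1,i=16
  .....|.  b0=0 t=1,i=14
  bits 01010111000101111110001001011100 = 1461183068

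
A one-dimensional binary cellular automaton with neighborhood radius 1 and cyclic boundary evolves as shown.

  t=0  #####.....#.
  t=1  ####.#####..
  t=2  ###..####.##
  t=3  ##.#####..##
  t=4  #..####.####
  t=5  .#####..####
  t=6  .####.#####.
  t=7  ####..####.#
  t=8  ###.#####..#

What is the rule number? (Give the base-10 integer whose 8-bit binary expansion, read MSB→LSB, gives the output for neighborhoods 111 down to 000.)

155

  nb ###: next=#  (t=0,i=1, bit7=1)
  nb ##.: next=.  (t=0,i=4, bit6=0)
  nb #.#: next=.  (t=0,i=11, bit5=0)
  nb #..: next=#  (t=0,i=5, bit4=1)
  nb .##: next=#  (t=0,i=0, bit3=1)
  nb .#.: next=.  (t=0,i=10, bit2=0)
  nb ..#: next=#  (t=0,i=9, bit1=1)
  nb ...: next=#  (t=0,i=6, bit0=1)
  bits 10011011 = 155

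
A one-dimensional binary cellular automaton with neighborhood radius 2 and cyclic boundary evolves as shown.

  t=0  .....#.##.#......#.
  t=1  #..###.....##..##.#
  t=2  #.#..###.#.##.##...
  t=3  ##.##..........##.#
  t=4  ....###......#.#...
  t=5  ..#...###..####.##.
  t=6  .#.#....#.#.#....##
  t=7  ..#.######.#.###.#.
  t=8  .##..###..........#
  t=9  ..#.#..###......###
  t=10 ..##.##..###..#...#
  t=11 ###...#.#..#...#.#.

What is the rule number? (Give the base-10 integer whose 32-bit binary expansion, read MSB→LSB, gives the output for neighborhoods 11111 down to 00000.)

  ##### -> #   bit 31 = 1  t=7,i=6
  ####. -> .   bit 30 = 0  t=5,i=13
  ###.# -> .   bit 29 = 0  t=2,i=7
  ###.. -> #   bit 28 = 1  t=1,i=5
  ##.## -> .   bit 27 = 0  t=1,i=17
  ##.#. -> .   bit 26 = 0  t=0,i=9
  ##..# -> .   bit 25 = 0  t=1,i=1
  ##... -> #   bit 24 = 1  t=1,i=6
  #.### -> .   bit 23 = 0  t=3,i=18
  #.##. -> .   bit 22 = 0  t=0,i=7
  #.#.# -> .   bit 21 = 0  t=2,i=9
  #.#.. -> .   bit 20 = 0  t=0,i=10
  #..## -> #   bit 19 = 1  t=1,i=2
  #..#. -> .   bit 18 = 0  t=9,i=1
  #...# -> .   bit 17 = 0  t=2,i=17
  #.... -> #   bit 16 = 1  t=0,i=0
  .#### -> #   bit 15 = 1  t=5,i=12
  .###. -> .   bit 14 = 0  t=1,i=4
  .##.# -> .   bit 13 = 0  t=0,i=8
  .##.. -> #   bit 12 = 1  t=1,i=0
  .#.## -> .   bit 11 = 0  t=0,i=6
  .#.#. -> #   bit 10 = 1  t=2,i=1
  .#..# -> #   bit 9 = 1  t=2,i=3
  .#... -> #   bit 8 = 1  t=0,i=11
  ..### -> .   bit 7 = 0  t=1,i=3
  ..##. -> #   bit 6 = 1  t=1,i=11
  ..#.# -> #   bit 5 = 1  t=0,i=5
  ..#.. -> .   bit 4 = 0  t=0,i=17
  ...## -> .   bit 3 = 0  t=1,i=10
  ...#. -> #   bit 2 = 1  t=0,i=4
  ....# -> #   bit 1 = 1  t=0,i=3
  ..... -> .   bit 0 = 0  t=0,i=1
  bits 10010001000010011001011101100110 = 2433324902

2433324902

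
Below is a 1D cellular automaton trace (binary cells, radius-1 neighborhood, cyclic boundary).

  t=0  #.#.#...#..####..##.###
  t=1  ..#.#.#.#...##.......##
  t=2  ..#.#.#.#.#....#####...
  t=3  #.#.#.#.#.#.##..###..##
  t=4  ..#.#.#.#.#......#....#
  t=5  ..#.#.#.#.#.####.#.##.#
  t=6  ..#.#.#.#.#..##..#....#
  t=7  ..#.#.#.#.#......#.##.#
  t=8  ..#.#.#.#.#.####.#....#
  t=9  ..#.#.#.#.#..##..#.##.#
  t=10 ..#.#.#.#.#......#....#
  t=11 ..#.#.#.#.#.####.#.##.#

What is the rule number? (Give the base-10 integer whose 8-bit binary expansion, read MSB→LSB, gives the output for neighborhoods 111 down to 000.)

  ###|#  b7=1 t=0,i=12
  ##.|.  b6=0 t=0,i=0
  #.#|.  b5=0 t=0,i=1
  #..|.  b4=0 t=0,i=5
  .##|.  b3=0 t=0,i=11
  .#.|#  b2=1 t=0,i=2
  ..#|.  b1=0 t=0,i=7
  ...|#  b0=1 t=0,i=6
  bits 10000101 = 133

133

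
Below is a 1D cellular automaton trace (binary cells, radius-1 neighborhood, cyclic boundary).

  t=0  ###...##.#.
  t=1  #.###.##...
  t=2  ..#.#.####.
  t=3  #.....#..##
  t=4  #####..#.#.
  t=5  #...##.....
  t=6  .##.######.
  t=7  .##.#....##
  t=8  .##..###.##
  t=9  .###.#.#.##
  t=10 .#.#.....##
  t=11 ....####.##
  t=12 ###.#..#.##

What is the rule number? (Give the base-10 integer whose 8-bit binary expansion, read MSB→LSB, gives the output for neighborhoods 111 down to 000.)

  ###|.  b7=0 t=0,i=1
  ##.|#  b6=1 t=0,i=2
  #.#|.  b5=0 t=0,i=8
  #..|#  b4=1 t=0,i=3
  .##|#  b3=1 t=0,i=0
  .#.|.  b2=0 t=0,i=9
  ..#|.  b1=0 t=0,i=5
  ...|#  b0=1 t=0,i=4
  bits 01011001 = 89

89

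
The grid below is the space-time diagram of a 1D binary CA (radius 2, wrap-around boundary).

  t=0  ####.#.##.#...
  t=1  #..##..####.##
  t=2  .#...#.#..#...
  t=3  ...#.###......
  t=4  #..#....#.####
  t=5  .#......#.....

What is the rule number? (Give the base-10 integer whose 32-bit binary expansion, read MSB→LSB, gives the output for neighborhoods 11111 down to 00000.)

  ##### -> .   bit 31 = 0  t=4,i=12
  ####. -> .   bit 30 = 0  t=0,i=2
  ###.# -> #   bit 29 = 1  t=0,i=3
  ###.. -> .   bit 28 = 0  t=1,i=0
  ##.## -> .   bit 27 = 0  t=1,i=11
  ##.#. -> #   bit 26 = 1  t=0,i=4
  ##..# -> #   bit 25 = 1  t=1,i=1
  ##... -> #   bit 24 = 1  t=3,i=8
  #.### -> .   bit 23 = 0  t=1,i=12
  #.##. -> #   bit 22 = 1  t=0,i=7
  #.#.# -> .   bit 21 = 0  t=0,i=5
  #.#.. -> #   bit 20 = 1  t=0,i=10
  #..## -> .   bit 19 = 0  t=1,i=2
  #..#. -> .   bit 18 = 0  t=2,i=9
  #...# -> #   bit 17 = 1  t=0,i=12
  #.... -> .   bit 16 = 0  t=2,i=12
  .#### -> .   bit 15 = 0  t=0,i=1
  .###. -> .   bit 14 = 0  t=1,i=13
  .##.# -> #   bit 13 = 1  t=0,i=8
  .##.. -> .   bit 12 = 0  t=1,i=4
  .#.## -> .   bit 11 = 0  t=0,i=6
  .#.#. -> #   bit 10 = 1  t=2,i=6
  .#..# -> .   bit 9 = 0  t=2,i=8
  .#... -> .   bit 8 = 0  t=0,i=11
  ..### -> #   bit 7 = 1  t=0,i=0
  ..##. -> .   bit 6 = 0  t=1,i=3
  ..#.# -> #   bit 5 = 1  t=2,i=5
  ..#.. -> .   bit 4 = 0  t=2,i=1
  ...## -> #   bit 3 = 1  t=0,i=13
  ...#. -> .   bit 2 = 0  t=2,i=0
  ....# -> .   bit 1 = 0  t=2,i=13
  ..... -> #   bit 0 = 1  t=3,i=0
  bits 00100111010100100010010010101001 = 659694761

659694761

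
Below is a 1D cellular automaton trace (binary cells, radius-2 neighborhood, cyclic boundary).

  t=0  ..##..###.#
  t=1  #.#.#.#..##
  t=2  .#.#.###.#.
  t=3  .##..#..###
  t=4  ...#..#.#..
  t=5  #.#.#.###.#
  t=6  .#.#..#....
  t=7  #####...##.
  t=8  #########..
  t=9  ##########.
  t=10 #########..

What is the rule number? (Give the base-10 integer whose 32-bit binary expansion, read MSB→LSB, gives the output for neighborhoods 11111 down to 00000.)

  #####|#  b31=1 t=7,i=2
  ####.|#  b30=1 t=7,i=3
  ###.#|.  b29=0 t=0,i=8
  ###..|#  b28=1 t=7,i=4
  ##.##|.  b27=0 t=3,i=0
  ##.#.|#  b26=1 t=0,i=9
  ##..#|#  b25=1 t=0,i=4
  ##...|#  b24=1 t=7,i=5
  #.###|#  b23=1 t=2,i=5
  #.##.|.  b22=0 t=3,i=1
  #.#.#|.  b21=0 t=1,i=2
  #.#..|#  b20=1 t=0,i=10
  #..##|.  b19=0 t=0,i=1
  #..#.|.  b18=0 t=2,i=0
  #...#|#  b17=1 t=7,i=6
  #....|#  b16=1 t=4,i=10
  .####|#  b15=1 t=7,i=1
  .###.|.  b14=0 t=0,i=7
  .##.#|.  b13=0 t=5,i=0
  .##..|.  b12=0 t=0,i=3
  .#.##|.  b11=0 t=2,i=4
  .#.#.|#  b10=1 t=1,i=3
  .#..#|#  b9=1 t=0,i=0
  .#...|.  b8=0 t=4,i=9
  ..###|#  b7=1 t=0,i=6
  ..##.|#  b6=1 t=0,i=2
  ..#.#|#  b5=1 t=2,i=1
  ..#..|.  b4=0 t=3,i=5
  ...##|#  b3=1 t=7,i=7
  ...#.|#  b2=1 t=4,i=2
  ....#|.  b1=0 t=4,i=1
  .....|#  b0=1 t=4,i=0
  bits 11010111100100111000011011101101 = 3616769773

3616769773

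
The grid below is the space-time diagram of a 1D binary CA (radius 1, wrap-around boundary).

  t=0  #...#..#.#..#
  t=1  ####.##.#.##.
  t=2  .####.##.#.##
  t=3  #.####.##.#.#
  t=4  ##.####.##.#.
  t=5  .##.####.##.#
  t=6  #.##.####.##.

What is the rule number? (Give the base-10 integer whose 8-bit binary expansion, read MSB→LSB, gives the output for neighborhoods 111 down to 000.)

  [7] ### => #  t=1,i=1
  [6] ##. => #  t=0,i=0
  [5] #.# => #  t=0,i=8
  [4] #.. => #  t=0,i=1
  [3] .## => .  t=0,i=12
  [2] .#. => .  t=0,i=4
  [1] ..# => #  t=0,i=3
  [0] ... => #  t=0,i=2
  bits 11110011 = 243

243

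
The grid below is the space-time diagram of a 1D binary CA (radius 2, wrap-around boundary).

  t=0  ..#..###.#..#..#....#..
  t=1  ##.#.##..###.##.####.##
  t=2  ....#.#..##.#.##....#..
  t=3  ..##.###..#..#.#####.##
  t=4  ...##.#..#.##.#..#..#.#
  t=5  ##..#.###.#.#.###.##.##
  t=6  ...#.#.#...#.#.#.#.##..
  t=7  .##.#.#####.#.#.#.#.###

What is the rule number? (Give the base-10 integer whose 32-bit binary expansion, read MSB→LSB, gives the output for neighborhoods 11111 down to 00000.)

2300018566

  ##### -> #   bit 31 = 1  t=3,i=17
  ####. -> .   bit 30 = 0  t=1,i=0
  ###.# -> .   bit 29 = 0  t=0,i=7
  ###.. -> .   bit 28 = 0  t=3,i=7
  ##.## -> #   bit 27 = 1  t=1,i=12
  ##.#. -> .   bit 26 = 0  t=0,i=8
  ##..# -> .   bit 25 = 0  t=1,i=7
  ##... -> #   bit 24 = 1  t=2,i=16
  #.### -> .   bit 23 = 0  t=1,i=16
  #.##. -> .   bit 22 = 0  t=1,i=5
  #.#.# -> .   bit 21 = 0  t=1,i=3
  #.#.. -> #   bit 20 = 1  t=0,i=9
  #..## -> .   bit 19 = 0  t=0,i=4
  #..#. -> #   bit 18 = 1  t=0,i=11
  #...# -> #   bit 17 = 1  t=4,i=1
  #.... -> #   bit 16 = 1  t=0,i=17
  .#### -> .   bit 15 = 0  t=1,i=17
  .###. -> #   bit 14 = 1  t=0,i=6
  .##.# -> #   bit 13 = 1  t=1,i=14
  .##.. -> #   bit 12 = 1  t=1,i=6
  .#.## -> #   bit 11 = 1  t=1,i=4
  .#.#. -> #   bit 10 = 1  t=2,i=5
  .#..# -> #   bit 9 = 1  t=0,i=3
  .#... -> #   bit 8 = 1  t=0,i=16
  ..### -> #   bit 7 = 1  t=0,i=5
  ..##. -> .   bit 6 = 0  t=2,i=9
  ..#.# -> .   bit 5 = 0  t=2,i=4
  ..#.. -> .   bit 4 = 0  t=0,i=2
  ...## -> .   bit 3 = 0  t=4,i=2
  ...#. -> #   bit 2 = 1  t=0,i=1
  ....# -> #   bit 1 = 1  t=0,i=0
  ..... -> .   bit 0 = 0  t=2,i=0
  bits 10001001000101110111111110000110 = 2300018566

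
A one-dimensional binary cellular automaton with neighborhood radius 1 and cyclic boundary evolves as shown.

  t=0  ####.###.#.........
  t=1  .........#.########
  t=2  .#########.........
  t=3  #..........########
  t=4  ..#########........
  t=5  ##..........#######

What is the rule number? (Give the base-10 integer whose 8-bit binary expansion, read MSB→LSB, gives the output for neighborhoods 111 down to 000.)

7

  ###|.  b7=0 t=0,i=1
  ##.|.  b6=0 t=0,i=3
  #.#|.  b5=0 t=0,i=4
  #..|.  b4=0 t=0,i=10
  .##|.  b3=0 t=0,i=0
  .#.|#  b2=1 t=0,i=9
  ..#|#  b1=1 t=0,i=18
  ...|#  b0=1 t=0,i=11
  bits 00000111 = 7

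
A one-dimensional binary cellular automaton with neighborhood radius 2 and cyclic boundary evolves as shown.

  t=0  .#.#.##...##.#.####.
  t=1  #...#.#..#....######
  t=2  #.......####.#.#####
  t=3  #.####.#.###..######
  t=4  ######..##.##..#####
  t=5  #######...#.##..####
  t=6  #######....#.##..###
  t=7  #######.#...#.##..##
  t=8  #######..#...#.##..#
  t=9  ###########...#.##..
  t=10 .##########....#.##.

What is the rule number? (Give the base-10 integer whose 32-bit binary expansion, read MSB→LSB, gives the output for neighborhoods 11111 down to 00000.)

  [31] ##### => #  t=1,i=16
  [30] ####. => #  t=0,i=17
  [29] ###.# => #  t=2,i=11
  [28] ###.. => #  t=0,i=18
  [27] ##.## => #  t=3,i=1
  [26] ##.#. => .  t=0,i=12
  [25] ##..# => #  t=0,i=19
  [24] ##... => .  t=0,i=7
  [23] #.### => #  t=0,i=15
  [22] #.##. => .  t=0,i=5
  [21] #.#.# => .  t=0,i=3
  [20] #.#.. => .  t=1,i=6
  [19] #..## => .  t=3,i=13
  [18] #..#. => #  t=0,i=0
  [17] #...# => .  t=0,i=8
  [16] #.... => #  t=1,i=11
  [15] .#### => #  t=0,i=16
  [14] .###. => .  t=3,i=10
  [13] .##.# => .  t=0,i=11
  [12] .##.. => #  t=0,i=6
  [11] .#.## => #  t=0,i=4
  [10] .#.#. => .  t=0,i=2
  [9] .#..# => .  t=1,i=7
  [8] .#... => #  t=1,i=10
  [7] ..### => .  t=1,i=14
  [6] ..##. => .  t=0,i=10
  [5] ..#.# => .  t=0,i=1
  [4] ..#.. => #  t=1,i=9
  [3] ...## => #  t=0,i=9
  [2] ...#. => .  t=1,i=3
  [1] ....# => .  t=1,i=12
  [0] ..... => #  t=2,i=3
  bits 11111010100001011001100100011001 = 4203059481

4203059481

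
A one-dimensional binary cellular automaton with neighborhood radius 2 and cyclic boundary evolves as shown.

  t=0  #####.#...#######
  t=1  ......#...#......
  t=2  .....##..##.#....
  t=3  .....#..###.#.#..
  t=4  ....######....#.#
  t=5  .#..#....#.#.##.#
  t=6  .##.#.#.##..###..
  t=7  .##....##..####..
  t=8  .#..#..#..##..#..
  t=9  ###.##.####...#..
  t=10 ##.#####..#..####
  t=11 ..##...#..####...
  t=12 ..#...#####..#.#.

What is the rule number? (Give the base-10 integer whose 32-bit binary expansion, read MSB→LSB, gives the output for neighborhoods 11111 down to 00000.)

416901876

  ##### -> .   bit 31 = 0  t=0,i=0
  ####. -> .   bit 30 = 0  t=0,i=3
  ###.# -> .   bit 29 = 0  t=0,i=4
  ###.. -> #   bit 28 = 1  t=4,i=9
  ##.## -> #   bit 27 = 1  t=9,i=3
  ##.#. -> .   bit 26 = 0  t=0,i=5
  ##..# -> .   bit 25 = 0  t=2,i=7
  ##... -> .   bit 24 = 0  t=4,i=10
  #.### -> #   bit 23 = 1  t=9,i=7
  #.##. -> #   bit 22 = 1  t=5,i=13
  #.#.# -> .   bit 21 = 0  t=3,i=12
  #.#.. -> #   bit 20 = 1  t=0,i=6
  #..## -> #   bit 19 = 1  t=2,i=8
  #..#. -> .   bit 18 = 0  t=5,i=3
  #...# -> .   bit 17 = 0  t=0,i=8
  #.... -> #   bit 16 = 1  t=1,i=12
  .#### -> .   bit 15 = 0  t=0,i=11
  .###. -> #   bit 14 = 1  t=3,i=9
  .##.# -> #   bit 13 = 1  t=2,i=10
  .##.. -> .   bit 12 = 0  t=2,i=6
  .#.## -> #   bit 11 = 1  t=5,i=12
  .#.#. -> .   bit 10 = 0  t=3,i=13
  .#..# -> #   bit 9 = 1  t=3,i=6
  .#... -> .   bit 8 = 0  t=0,i=7
  ..### -> #   bit 7 = 1  t=0,i=10
  ..##. -> #   bit 6 = 1  t=2,i=5
  ..#.# -> #   bit 5 = 1  t=4,i=14
  ..#.. -> #   bit 4 = 1  t=1,i=6
  ...## -> .   bit 3 = 0  t=0,i=9
  ...#. -> #   bit 2 = 1  t=1,i=5
  ....# -> .   bit 1 = 0  t=1,i=4
  ..... -> .   bit 0 = 0  t=1,i=0
  bits 00011000110110010110101011110100 = 416901876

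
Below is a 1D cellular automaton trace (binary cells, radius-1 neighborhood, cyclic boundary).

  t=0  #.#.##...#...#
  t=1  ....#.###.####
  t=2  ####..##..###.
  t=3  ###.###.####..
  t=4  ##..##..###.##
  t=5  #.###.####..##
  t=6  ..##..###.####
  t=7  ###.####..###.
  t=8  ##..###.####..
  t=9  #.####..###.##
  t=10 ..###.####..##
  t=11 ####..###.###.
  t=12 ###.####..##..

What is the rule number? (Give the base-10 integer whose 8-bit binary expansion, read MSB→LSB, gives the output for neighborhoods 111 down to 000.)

  nb ###: next=#  (t=1,i=7, bit7=1)
  nb ##.: next=.  (t=0,i=0, bit6=0)
  nb #.#: next=.  (t=0,i=1, bit5=0)
  nb #..: next=#  (t=0,i=6, bit4=1)
  nb .##: next=#  (t=0,i=4, bit3=1)
  nb .#.: next=.  (t=0,i=2, bit2=0)
  nb ..#: next=#  (t=0,i=8, bit1=1)
  nb ...: next=#  (t=0,i=7, bit0=1)
  bits 10011011 = 155

155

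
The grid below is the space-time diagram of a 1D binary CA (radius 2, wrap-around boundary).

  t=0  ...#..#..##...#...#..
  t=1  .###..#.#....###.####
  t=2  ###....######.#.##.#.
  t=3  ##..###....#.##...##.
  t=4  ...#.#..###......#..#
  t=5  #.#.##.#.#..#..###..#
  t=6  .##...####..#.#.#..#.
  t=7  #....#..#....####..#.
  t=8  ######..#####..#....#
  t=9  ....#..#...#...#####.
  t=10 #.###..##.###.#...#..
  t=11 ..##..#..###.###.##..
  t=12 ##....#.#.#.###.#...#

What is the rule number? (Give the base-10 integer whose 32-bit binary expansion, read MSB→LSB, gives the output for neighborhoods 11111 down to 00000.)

1287210270

  nb #####: next=.  (t=2,i=9, bit31=0)
  nb ####.: next=#  (t=1,i=19, bit30=1)
  nb ###.#: next=.  (t=1,i=15, bit29=0)
  nb ###..: next=.  (t=1,i=3, bit28=0)
  nb ##.##: next=#  (t=1,i=0, bit27=1)
  nb ##.#.: next=#  (t=2,i=13, bit26=1)
  nb ##..#: next=.  (t=1,i=4, bit25=0)
  nb ##...: next=.  (t=0,i=11, bit24=0)
  nb #.###: next=#  (t=1,i=1, bit23=1)
  nb #.##.: next=.  (t=2,i=16, bit22=0)
  nb #.#.#: next=#  (t=2,i=14, bit21=1)
  nb #.#..: next=#  (t=1,i=8, bit20=1)
  nb #..##: next=#  (t=0,i=8, bit19=1)
  nb #..#.: next=.  (t=0,i=5, bit18=0)
  nb #...#: next=.  (t=0,i=12, bit17=0)
  nb #....: next=#  (t=0,i=20, bit16=1)
  nb .####: next=.  (t=1,i=18, bit15=0)
  nb .###.: next=#  (t=1,i=2, bit14=1)
  nb .##.#: next=.  (t=2,i=17, bit13=0)
  nb .##..: next=.  (t=0,i=10, bit12=0)
  nb .#.##: next=.  (t=2,i=15, bit11=0)
  nb .#.#.: next=#  (t=1,i=7, bit10=1)
  nb .#..#: next=.  (t=0,i=4, bit9=0)
  nb .#...: next=#  (t=0,i=15, bit8=1)
  nb ..###: next=.  (t=1,i=13, bit7=0)
  nb ..##.: next=.  (t=0,i=9, bit6=0)
  nb ..#.#: next=.  (t=1,i=6, bit5=0)
  nb ..#..: next=#  (t=0,i=3, bit4=1)
  nb ...##: next=#  (t=1,i=12, bit3=1)
  nb ...#.: next=#  (t=0,i=2, bit2=1)
  nb ....#: next=#  (t=0,i=1, bit1=1)
  nb .....: next=.  (t=0,i=0, bit0=0)
  bits 01001100101110010100010100011110 = 1287210270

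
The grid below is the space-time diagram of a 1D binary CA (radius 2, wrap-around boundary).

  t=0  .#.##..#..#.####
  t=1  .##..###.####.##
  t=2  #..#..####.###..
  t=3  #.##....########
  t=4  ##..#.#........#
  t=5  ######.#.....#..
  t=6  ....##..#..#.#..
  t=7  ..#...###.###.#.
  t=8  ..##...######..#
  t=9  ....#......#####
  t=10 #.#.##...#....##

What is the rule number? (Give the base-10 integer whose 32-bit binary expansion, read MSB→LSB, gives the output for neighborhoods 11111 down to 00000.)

2074365234

  ##### -> .   bit 31 = 0  t=3,i=10
  ####. -> #   bit 30 = 1  t=0,i=14
  ###.# -> #   bit 29 = 1  t=0,i=15
  ###.. -> #   bit 28 = 1  t=2,i=13
  ##.## -> #   bit 27 = 1  t=1,i=0
  ##.#. -> .   bit 26 = 0  t=0,i=0
  ##..# -> #   bit 25 = 1  t=0,i=5
  ##... -> #   bit 24 = 1  t=3,i=4
  #.### -> #   bit 23 = 1  t=0,i=12
  #.##. -> .   bit 22 = 0  t=0,i=3
  #.#.# -> #   bit 21 = 1  t=0,i=1
  #.#.. -> .   bit 20 = 0  t=4,i=6
  #..## -> .   bit 19 = 0  t=1,i=4
  #..#. -> #   bit 18 = 1  t=0,i=6
  #...# -> .   bit 17 = 0  t=7,i=0
  #.... -> .   bit 16 = 0  t=3,i=5
  .#### -> .   bit 15 = 0  t=0,i=13
  .###. -> #   bit 14 = 1  t=1,i=6
  .##.# -> .   bit 13 = 0  t=1,i=15
  .##.. -> .   bit 12 = 0  t=0,i=4
  .#.## -> #   bit 11 = 1  t=0,i=2
  .#.#. -> #   bit 10 = 1  t=4,i=5
  .#..# -> .   bit 9 = 0  t=0,i=8
  .#... -> #   bit 8 = 1  t=4,i=7
  ..### -> .   bit 7 = 0  t=1,i=5
  ..##. -> .   bit 6 = 0  t=6,i=4
  ..#.# -> #   bit 5 = 1  t=0,i=10
  ..#.. -> #   bit 4 = 1  t=0,i=7
  ...## -> .   bit 3 = 0  t=3,i=7
  ...#. -> .   bit 2 = 0  t=5,i=12
  ....# -> #   bit 1 = 1  t=3,i=6
  ..... -> .   bit 0 = 0  t=4,i=9
  bits 01111011101001000100110100110010 = 2074365234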